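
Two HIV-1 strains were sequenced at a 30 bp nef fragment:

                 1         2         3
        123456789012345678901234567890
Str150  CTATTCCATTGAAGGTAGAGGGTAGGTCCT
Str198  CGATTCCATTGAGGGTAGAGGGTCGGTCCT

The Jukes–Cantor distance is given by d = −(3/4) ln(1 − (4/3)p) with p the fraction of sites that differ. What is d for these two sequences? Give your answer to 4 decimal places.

0.1073

Mismatches occur at site 2 (T↔G), site 13 (A↔G), site 24 (A↔C).
p = 3/30 = 0.100000.
d = −0.75 · ln(1 − (4/3)·0.100000) = −0.75 · ln(0.866667) = −0.75 · (-0.143100) = 0.1073.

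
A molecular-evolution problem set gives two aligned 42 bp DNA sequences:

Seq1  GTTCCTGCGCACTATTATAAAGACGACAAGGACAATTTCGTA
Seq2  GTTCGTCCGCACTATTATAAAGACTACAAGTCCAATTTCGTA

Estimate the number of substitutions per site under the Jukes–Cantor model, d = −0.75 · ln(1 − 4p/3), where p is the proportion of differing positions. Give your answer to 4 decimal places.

0.1296

The sequences differ at positions 5 (C/G), 7 (G/C), 25 (G/T), 31 (G/T), 32 (A/C).
p = 5/42 = 0.119048.
d = −0.75 · ln(1 − (4/3)·0.119048) = −0.75 · ln(0.841269) = −0.75 · (-0.172844) = 0.1296.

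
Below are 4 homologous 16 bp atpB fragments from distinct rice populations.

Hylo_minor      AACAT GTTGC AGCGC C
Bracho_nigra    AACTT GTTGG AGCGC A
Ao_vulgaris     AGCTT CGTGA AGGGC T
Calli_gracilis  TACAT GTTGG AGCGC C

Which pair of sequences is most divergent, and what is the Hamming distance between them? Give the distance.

8

Pairwise Hamming distances:
  Hylo_minor vs Bracho_nigra: 3
  Hylo_minor vs Ao_vulgaris: 7
  Hylo_minor vs Calli_gracilis: 2
  Bracho_nigra vs Ao_vulgaris: 6
  Bracho_nigra vs Calli_gracilis: 3
  Ao_vulgaris vs Calli_gracilis: 8
The largest is 8, between Ao_vulgaris and Calli_gracilis.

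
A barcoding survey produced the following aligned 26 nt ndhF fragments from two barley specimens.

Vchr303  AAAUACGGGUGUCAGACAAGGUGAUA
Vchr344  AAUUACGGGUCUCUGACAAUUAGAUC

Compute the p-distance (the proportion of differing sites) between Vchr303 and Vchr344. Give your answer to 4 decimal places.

0.2692

The sequences differ at positions 3 (A/U), 11 (G/C), 14 (A/U), 20 (G/U), 21 (G/U), 22 (U/A), 26 (A/C).
There are 7 differences over 26 sites, so p = 7/26 = 0.2692.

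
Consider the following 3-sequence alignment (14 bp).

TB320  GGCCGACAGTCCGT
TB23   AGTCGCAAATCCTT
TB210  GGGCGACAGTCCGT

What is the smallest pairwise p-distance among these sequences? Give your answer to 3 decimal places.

Pairwise Hamming distances:
  TB320 vs TB23: 6
  TB320 vs TB210: 1
  TB23 vs TB210: 6
The smallest is 1 mismatch, between TB320 and TB210; p = 1/14 = 0.071.

0.071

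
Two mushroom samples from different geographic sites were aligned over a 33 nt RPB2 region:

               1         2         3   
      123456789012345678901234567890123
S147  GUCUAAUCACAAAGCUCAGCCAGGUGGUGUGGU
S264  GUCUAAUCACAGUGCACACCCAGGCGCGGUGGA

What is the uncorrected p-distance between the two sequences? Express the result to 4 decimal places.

Mismatches occur at site 12 (A→G), site 13 (A→U), site 16 (U→A), site 19 (G→C), site 25 (U→C), site 27 (G→C), site 28 (U→G), site 33 (U→A).
There are 8 differences over 33 sites, so p = 8/33 = 0.2424.

0.2424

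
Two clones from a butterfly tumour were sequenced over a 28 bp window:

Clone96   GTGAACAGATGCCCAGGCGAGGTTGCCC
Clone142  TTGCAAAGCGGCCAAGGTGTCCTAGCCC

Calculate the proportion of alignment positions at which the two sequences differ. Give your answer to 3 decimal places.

0.393

Mismatches occur at site 1 (G→T), site 4 (A→C), site 6 (C→A), site 9 (A→C), site 10 (T→G), site 14 (C→A), site 18 (C→T), site 20 (A→T), site 21 (G→C), site 22 (G→C), site 24 (T→A).
There are 11 differences over 28 sites, so p = 11/28 = 0.393.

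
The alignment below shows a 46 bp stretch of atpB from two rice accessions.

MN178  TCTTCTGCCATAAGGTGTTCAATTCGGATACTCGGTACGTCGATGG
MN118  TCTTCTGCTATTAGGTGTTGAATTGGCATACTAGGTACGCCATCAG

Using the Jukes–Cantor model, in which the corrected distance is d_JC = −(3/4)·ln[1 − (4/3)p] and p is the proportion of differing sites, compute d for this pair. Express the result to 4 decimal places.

Differing sites — 9:C/T; 12:A/T; 20:C/G; 25:C/G; 27:G/C; 33:C/A; 40:T/C; 42:G/A; 43:A/T; 44:T/C; 45:G/A.
p = 11/46 = 0.239130.
d = −0.75 · ln(1 − (4/3)·0.239130) = −0.75 · ln(0.681160) = −0.75 · (-0.383958) = 0.2880.

0.2880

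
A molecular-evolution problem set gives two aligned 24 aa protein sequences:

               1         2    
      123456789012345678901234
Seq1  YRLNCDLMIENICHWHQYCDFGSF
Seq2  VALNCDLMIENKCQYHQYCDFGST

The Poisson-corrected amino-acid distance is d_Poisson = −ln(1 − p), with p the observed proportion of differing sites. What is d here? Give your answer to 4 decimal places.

0.2877

Mismatches occur at site 1 (Y/V), site 2 (R/A), site 12 (I/K), site 14 (H/Q), site 15 (W/Y), site 24 (F/T).
p = 6/24 = 0.250000.
d = −ln(1 − 0.250000) = −ln(0.750000) = 0.2877.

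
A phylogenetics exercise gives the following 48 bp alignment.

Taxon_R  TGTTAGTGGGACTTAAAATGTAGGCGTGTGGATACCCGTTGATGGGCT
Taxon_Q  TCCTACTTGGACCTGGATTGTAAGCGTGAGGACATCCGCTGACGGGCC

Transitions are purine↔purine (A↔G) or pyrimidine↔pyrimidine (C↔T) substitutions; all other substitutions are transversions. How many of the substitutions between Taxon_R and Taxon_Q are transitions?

10

Differing sites — 2:G/C (Tv); 3:T/C (Ti); 6:G/C (Tv); 8:G/T (Tv); 13:T/C (Ti); 15:A/G (Ti); 16:A/G (Ti); 18:A/T (Tv); 23:G/A (Ti); 29:T/A (Tv); 33:T/C (Ti); 35:C/T (Ti); 39:T/C (Ti); 43:T/C (Ti); 48:T/C (Ti).
Of the 15 differences, 10 transitions and 5 transversions, so the answer is 10.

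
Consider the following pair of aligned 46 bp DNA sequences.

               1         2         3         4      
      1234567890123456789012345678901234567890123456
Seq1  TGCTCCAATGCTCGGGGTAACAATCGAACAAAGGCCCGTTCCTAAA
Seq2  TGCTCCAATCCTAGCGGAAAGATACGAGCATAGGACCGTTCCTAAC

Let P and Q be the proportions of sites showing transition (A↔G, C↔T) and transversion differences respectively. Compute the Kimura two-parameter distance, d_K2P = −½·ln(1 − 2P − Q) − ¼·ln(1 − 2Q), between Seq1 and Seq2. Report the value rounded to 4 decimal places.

Mismatches occur at site 10 (G↔C, transversion), site 13 (C↔A, transversion), site 15 (G↔C, transversion), site 18 (T↔A, transversion), site 21 (C↔G, transversion), site 23 (A↔T, transversion), site 24 (T↔A, transversion), site 28 (A↔G, transition), site 31 (A↔T, transversion), site 35 (C↔A, transversion), site 46 (A↔C, transversion).
Of the 11 differences, 1 transition and 10 transversions over 46 sites: P = 1/46 = 0.021739, Q = 10/46 = 0.217391.
d = −0.5·ln(0.739131) − 0.25·ln(0.565218) = −0.5·(-0.302280) − 0.25·(-0.570544) = 0.2938.

0.2938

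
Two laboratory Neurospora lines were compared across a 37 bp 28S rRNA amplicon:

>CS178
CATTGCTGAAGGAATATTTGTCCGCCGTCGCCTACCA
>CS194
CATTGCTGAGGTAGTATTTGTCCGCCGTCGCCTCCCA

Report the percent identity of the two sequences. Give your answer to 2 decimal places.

89.19%

Differing sites — 10:A/G; 12:G/T; 14:A/G; 34:A/C.
33 of the 37 sites match, so the percent identity is 33/37 × 100 = 89.19%.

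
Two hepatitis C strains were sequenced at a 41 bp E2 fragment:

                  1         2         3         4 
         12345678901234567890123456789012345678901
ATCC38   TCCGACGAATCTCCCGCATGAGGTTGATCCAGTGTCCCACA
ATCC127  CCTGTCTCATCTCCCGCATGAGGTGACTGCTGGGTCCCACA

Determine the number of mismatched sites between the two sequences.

11

The sequences differ at positions 1 (T/C), 3 (C/T), 5 (A/T), 7 (G/T), 8 (A/C), 25 (T/G), 26 (G/A), 27 (A/C), 29 (C/G), 31 (A/T), 33 (T/G).
That gives 11 mismatches out of 41 aligned sites, so the Hamming distance is 11.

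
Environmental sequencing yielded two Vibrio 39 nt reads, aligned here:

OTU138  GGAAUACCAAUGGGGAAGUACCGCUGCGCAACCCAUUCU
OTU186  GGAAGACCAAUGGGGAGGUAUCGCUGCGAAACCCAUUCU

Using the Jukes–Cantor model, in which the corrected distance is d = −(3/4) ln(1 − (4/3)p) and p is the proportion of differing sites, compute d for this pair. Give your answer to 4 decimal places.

0.1103

Mismatches occur at site 5 (U→G), site 17 (A→G), site 21 (C→U), site 29 (C→A).
p = 4/39 = 0.102564.
d = −0.75 · ln(1 − (4/3)·0.102564) = −0.75 · ln(0.863248) = −0.75 · (-0.147053) = 0.1103.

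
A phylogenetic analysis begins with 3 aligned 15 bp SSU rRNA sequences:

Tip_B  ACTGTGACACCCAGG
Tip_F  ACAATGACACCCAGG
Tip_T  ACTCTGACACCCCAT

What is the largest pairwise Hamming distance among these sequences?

Pairwise Hamming distances:
  Tip_B vs Tip_F: 2
  Tip_B vs Tip_T: 4
  Tip_F vs Tip_T: 5
The largest is 5, between Tip_F and Tip_T.

5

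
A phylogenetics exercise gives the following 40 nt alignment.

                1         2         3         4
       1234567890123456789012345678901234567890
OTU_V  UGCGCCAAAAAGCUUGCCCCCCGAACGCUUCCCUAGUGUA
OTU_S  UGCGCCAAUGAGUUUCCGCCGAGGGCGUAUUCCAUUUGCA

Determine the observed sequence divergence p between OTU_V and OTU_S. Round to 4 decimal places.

Differing sites — 9:A/U; 10:A/G; 13:C/U; 16:G/C; 18:C/G; 21:C/G; 22:C/A; 24:A/G; 25:A/G; 28:C/U; 29:U/A; 31:C/U; 34:U/A; 35:A/U; 36:G/U; 39:U/C.
There are 16 differences over 40 sites, so p = 16/40 = 0.4000.

0.4000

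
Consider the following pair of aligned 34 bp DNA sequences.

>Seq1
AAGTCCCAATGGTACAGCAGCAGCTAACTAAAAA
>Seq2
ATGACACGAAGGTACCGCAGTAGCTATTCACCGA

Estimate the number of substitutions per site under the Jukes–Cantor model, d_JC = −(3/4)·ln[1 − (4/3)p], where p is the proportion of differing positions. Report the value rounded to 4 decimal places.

Differing sites — 2:A/T; 4:T/A; 6:C/A; 8:A/G; 10:T/A; 16:A/C; 21:C/T; 27:A/T; 28:C/T; 29:T/C; 31:A/C; 32:A/C; 33:A/G.
p = 13/34 = 0.382353.
d = −0.75 · ln(1 − (4/3)·0.382353) = −0.75 · ln(0.490196) = −0.75 · (-0.712950) = 0.5347.

0.5347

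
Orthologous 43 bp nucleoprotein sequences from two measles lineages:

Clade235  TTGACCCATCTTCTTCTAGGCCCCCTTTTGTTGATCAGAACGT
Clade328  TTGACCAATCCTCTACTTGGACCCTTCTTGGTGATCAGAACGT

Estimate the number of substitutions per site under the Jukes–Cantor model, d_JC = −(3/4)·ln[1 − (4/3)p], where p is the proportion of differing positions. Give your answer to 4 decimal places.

The sequences differ at positions 7 (C/A), 11 (T/C), 15 (T/A), 18 (A/T), 21 (C/A), 25 (C/T), 27 (T/C), 31 (T/G).
p = 8/43 = 0.186047.
d = −0.75 · ln(1 − (4/3)·0.186047) = −0.75 · ln(0.751937) = −0.75 · (-0.285103) = 0.2138.

0.2138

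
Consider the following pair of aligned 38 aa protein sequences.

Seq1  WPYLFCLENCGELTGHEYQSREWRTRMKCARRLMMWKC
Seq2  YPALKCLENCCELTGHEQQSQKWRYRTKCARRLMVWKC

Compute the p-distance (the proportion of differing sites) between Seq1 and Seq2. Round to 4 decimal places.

0.2632

Mismatches occur at site 1 (W/Y), site 3 (Y/A), site 5 (F/K), site 11 (G/C), site 18 (Y/Q), site 21 (R/Q), site 22 (E/K), site 25 (T/Y), site 27 (M/T), site 35 (M/V).
There are 10 differences over 38 sites, so p = 10/38 = 0.2632.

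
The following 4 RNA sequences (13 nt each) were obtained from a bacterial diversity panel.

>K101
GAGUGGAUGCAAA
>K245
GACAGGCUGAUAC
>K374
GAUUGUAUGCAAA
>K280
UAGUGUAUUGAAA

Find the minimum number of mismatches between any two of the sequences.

2

Pairwise Hamming distances:
  K101 vs K245: 6
  K101 vs K374: 2
  K101 vs K280: 4
  K245 vs K374: 7
  K245 vs K280: 9
  K374 vs K280: 4
The smallest is 2, between K101 and K374.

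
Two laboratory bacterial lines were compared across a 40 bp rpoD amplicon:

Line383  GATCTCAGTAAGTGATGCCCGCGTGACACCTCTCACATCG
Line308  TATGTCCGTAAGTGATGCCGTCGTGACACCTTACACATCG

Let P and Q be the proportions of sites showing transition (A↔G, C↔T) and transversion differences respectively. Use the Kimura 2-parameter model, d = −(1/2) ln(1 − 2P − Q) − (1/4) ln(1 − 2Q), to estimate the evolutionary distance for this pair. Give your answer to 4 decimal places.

0.2007

Mismatches occur at site 1 (G↔T, transversion), site 4 (C↔G, transversion), site 7 (A↔C, transversion), site 20 (C↔G, transversion), site 21 (G↔T, transversion), site 32 (C↔T, transition), site 33 (T↔A, transversion).
Of the 7 differences, 1 transition and 6 transversions over 40 sites: P = 1/40 = 0.025000, Q = 6/40 = 0.150000.
d = −0.5·ln(0.800000) − 0.25·ln(0.700000) = −0.5·(-0.223144) − 0.25·(-0.356675) = 0.2007.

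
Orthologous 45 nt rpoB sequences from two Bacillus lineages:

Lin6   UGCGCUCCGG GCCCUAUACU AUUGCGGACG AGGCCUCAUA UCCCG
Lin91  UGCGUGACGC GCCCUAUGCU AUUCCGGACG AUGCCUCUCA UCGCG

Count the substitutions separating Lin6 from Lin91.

The sequences differ at positions 5 (C/U), 6 (U/G), 7 (C/A), 10 (G/C), 18 (A/G), 24 (G/C), 32 (G/U), 38 (A/U), 39 (U/C), 43 (C/G).
That gives 10 mismatches out of 45 aligned sites, so the Hamming distance is 10.

10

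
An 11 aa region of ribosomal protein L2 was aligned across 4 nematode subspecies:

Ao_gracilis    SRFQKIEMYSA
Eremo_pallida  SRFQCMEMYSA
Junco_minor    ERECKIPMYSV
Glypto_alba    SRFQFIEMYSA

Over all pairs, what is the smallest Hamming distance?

Pairwise Hamming distances:
  Ao_gracilis vs Eremo_pallida: 2
  Ao_gracilis vs Junco_minor: 5
  Ao_gracilis vs Glypto_alba: 1
  Eremo_pallida vs Junco_minor: 7
  Eremo_pallida vs Glypto_alba: 2
  Junco_minor vs Glypto_alba: 6
The smallest is 1, between Ao_gracilis and Glypto_alba.

1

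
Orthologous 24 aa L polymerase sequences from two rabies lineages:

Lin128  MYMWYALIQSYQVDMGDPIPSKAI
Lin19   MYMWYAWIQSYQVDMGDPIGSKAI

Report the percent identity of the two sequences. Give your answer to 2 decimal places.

Differing sites — 7:L/W; 20:P/G.
22 of the 24 sites match, so the percent identity is 22/24 × 100 = 91.67%.

91.67%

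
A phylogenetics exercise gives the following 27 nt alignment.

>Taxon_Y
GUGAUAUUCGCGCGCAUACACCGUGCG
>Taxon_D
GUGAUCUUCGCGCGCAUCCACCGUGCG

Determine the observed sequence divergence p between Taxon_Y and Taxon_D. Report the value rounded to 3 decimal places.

0.074

Mismatches occur at site 6 (A→C), site 18 (A→C).
There are 2 differences over 27 sites, so p = 2/27 = 0.074.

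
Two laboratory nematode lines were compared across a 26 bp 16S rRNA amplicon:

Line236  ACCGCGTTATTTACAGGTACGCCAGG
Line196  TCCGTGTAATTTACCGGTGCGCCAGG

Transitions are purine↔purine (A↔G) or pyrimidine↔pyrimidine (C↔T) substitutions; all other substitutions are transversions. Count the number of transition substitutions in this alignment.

2

Differing sites — 1:A/T (Tv); 5:C/T (Ti); 8:T/A (Tv); 15:A/C (Tv); 19:A/G (Ti).
Of the 5 differences, 2 transitions and 3 transversions, so the answer is 2.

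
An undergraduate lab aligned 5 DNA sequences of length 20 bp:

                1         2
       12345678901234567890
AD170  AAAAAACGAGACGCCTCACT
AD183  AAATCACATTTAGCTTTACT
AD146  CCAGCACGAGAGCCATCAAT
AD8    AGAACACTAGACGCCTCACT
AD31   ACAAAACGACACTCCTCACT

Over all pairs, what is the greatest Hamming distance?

Pairwise Hamming distances:
  AD170 vs AD183: 9
  AD170 vs AD146: 8
  AD170 vs AD8: 3
  AD170 vs AD31: 3
  AD183 vs AD146: 12
  AD183 vs AD8: 9
  AD183 vs AD31: 11
  AD146 vs AD8: 8
  AD146 vs AD31: 8
  AD8 vs AD31: 5
The largest is 12, between AD183 and AD146.

12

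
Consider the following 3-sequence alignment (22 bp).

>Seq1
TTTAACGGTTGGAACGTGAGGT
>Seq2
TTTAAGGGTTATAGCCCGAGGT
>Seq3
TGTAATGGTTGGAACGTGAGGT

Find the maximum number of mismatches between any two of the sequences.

Pairwise Hamming distances:
  Seq1 vs Seq2: 6
  Seq1 vs Seq3: 2
  Seq2 vs Seq3: 7
The largest is 7, between Seq2 and Seq3.

7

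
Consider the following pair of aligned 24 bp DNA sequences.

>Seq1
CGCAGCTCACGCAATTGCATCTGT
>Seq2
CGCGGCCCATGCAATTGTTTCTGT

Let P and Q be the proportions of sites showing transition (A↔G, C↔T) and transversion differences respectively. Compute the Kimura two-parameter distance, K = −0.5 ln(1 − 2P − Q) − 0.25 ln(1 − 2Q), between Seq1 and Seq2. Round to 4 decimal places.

The sequences differ at positions 4 (A/G, transition), 7 (T/C, transition), 10 (C/T, transition), 18 (C/T, transition), 19 (A/T, transversion).
Of the 5 differences, 4 transitions and 1 transversion over 24 sites: P = 4/24 = 0.166667, Q = 1/24 = 0.041667.
d = −0.5·ln(0.624999) − 0.25·ln(0.916666) = −0.5·(-0.470005) − 0.25·(-0.087012) = 0.2568.

0.2568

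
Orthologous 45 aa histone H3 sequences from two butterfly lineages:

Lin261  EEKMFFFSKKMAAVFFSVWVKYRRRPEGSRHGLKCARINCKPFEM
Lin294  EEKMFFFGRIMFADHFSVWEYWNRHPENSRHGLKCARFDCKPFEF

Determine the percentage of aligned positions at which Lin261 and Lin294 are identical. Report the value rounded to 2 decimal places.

66.67%

The sequences differ at positions 8 (S/G), 9 (K/R), 10 (K/I), 12 (A/F), 14 (V/D), 15 (F/H), 20 (V/E), 21 (K/Y), 22 (Y/W), 23 (R/N), 25 (R/H), 28 (G/N), 38 (I/F), 39 (N/D), 45 (M/F).
30 of the 45 sites match, so the percent identity is 30/45 × 100 = 66.67%.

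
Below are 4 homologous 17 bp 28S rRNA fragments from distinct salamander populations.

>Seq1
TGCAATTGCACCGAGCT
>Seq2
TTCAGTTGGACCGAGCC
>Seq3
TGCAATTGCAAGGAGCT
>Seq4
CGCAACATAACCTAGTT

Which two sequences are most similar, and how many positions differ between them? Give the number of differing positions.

Pairwise Hamming distances:
  Seq1 vs Seq2: 4
  Seq1 vs Seq3: 2
  Seq1 vs Seq4: 7
  Seq2 vs Seq3: 6
  Seq2 vs Seq4: 10
  Seq3 vs Seq4: 9
The smallest is 2, between Seq1 and Seq3.

2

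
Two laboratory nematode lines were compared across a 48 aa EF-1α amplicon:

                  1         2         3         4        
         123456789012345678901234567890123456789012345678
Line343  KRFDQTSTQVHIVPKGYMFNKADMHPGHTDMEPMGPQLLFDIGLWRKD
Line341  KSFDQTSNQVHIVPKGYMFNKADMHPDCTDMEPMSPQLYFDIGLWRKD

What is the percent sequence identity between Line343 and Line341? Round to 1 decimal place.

Mismatches occur at site 2 (R↔S), site 8 (T↔N), site 27 (G↔D), site 28 (H↔C), site 35 (G↔S), site 39 (L↔Y).
42 of the 48 sites match, so the percent identity is 42/48 × 100 = 87.5%.

87.5%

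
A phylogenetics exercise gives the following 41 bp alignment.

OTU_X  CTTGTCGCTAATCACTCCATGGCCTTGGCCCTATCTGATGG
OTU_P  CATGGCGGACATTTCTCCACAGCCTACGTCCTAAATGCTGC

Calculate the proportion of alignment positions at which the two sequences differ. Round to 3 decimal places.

Differing sites — 2:T/A; 5:T/G; 8:C/G; 9:T/A; 10:A/C; 13:C/T; 14:A/T; 20:T/C; 21:G/A; 26:T/A; 27:G/C; 29:C/T; 34:T/A; 35:C/A; 38:A/C; 41:G/C.
There are 16 differences over 41 sites, so p = 16/41 = 0.390.

0.390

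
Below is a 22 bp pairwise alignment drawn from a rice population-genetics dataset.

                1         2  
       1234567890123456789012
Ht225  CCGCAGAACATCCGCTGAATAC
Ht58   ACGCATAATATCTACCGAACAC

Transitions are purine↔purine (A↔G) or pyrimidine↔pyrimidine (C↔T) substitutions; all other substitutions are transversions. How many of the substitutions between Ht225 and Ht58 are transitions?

5

Differing sites — 1:C/A (Tv); 6:G/T (Tv); 9:C/T (Ti); 13:C/T (Ti); 14:G/A (Ti); 16:T/C (Ti); 20:T/C (Ti).
Of the 7 differences, 5 transitions and 2 transversions, so the answer is 5.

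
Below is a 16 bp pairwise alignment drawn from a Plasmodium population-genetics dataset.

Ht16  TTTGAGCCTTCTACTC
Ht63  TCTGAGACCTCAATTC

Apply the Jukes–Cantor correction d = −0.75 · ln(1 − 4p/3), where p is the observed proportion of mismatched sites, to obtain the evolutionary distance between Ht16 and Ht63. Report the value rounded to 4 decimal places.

0.4042

The sequences differ at positions 2 (T/C), 7 (C/A), 9 (T/C), 12 (T/A), 14 (C/T).
p = 5/16 = 0.312500.
d = −0.75 · ln(1 − (4/3)·0.312500) = −0.75 · ln(0.583333) = −0.75 · (-0.538997) = 0.4042.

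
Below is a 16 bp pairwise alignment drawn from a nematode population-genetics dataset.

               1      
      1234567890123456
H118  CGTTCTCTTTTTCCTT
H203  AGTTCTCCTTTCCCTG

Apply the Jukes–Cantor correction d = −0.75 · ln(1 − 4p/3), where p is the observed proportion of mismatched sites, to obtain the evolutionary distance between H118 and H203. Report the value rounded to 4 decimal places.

0.3041

The sequences differ at positions 1 (C/A), 8 (T/C), 12 (T/C), 16 (T/G).
p = 4/16 = 0.250000.
d = −0.75 · ln(1 − (4/3)·0.250000) = −0.75 · ln(0.666667) = −0.75 · (-0.405465) = 0.3041.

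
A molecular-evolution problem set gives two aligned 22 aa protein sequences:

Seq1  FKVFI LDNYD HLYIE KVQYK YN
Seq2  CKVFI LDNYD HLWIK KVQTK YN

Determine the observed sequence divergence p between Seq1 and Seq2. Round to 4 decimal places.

0.1818

Differing sites — 1:F/C; 13:Y/W; 15:E/K; 19:Y/T.
There are 4 differences over 22 sites, so p = 4/22 = 0.1818.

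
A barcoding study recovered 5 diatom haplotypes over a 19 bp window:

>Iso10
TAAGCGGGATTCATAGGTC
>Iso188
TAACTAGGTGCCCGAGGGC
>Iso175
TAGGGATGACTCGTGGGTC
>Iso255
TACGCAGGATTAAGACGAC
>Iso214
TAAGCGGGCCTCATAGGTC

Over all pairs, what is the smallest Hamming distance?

Pairwise Hamming distances:
  Iso10 vs Iso188: 9
  Iso10 vs Iso175: 7
  Iso10 vs Iso255: 6
  Iso10 vs Iso214: 2
  Iso188 vs Iso175: 11
  Iso188 vs Iso255: 10
  Iso188 vs Iso214: 9
  Iso175 vs Iso255: 10
  Iso175 vs Iso214: 7
  Iso255 vs Iso214: 8
The smallest is 2, between Iso10 and Iso214.

2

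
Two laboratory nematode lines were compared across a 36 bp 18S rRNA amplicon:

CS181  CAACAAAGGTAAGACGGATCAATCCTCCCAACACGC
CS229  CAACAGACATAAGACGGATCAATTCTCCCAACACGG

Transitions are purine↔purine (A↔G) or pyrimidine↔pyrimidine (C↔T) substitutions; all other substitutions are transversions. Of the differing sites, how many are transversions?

2

The sequences differ at positions 6 (A/G, transition), 8 (G/C, transversion), 9 (G/A, transition), 24 (C/T, transition), 36 (C/G, transversion).
Of the 5 differences, 3 transitions and 2 transversions, so the answer is 2.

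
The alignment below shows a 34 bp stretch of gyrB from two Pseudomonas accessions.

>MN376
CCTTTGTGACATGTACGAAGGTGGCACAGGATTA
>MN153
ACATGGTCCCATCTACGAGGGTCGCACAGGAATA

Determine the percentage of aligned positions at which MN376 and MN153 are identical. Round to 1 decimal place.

73.5%

The sequences differ at positions 1 (C/A), 3 (T/A), 5 (T/G), 8 (G/C), 9 (A/C), 13 (G/C), 19 (A/G), 23 (G/C), 32 (T/A).
25 of the 34 sites match, so the percent identity is 25/34 × 100 = 73.5%.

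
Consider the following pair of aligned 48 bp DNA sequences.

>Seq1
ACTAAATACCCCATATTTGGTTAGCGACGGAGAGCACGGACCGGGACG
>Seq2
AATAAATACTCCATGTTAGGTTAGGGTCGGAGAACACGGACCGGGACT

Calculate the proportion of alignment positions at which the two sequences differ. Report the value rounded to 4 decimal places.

Differing sites — 2:C/A; 10:C/T; 15:A/G; 18:T/A; 25:C/G; 27:A/T; 34:G/A; 48:G/T.
There are 8 differences over 48 sites, so p = 8/48 = 0.1667.

0.1667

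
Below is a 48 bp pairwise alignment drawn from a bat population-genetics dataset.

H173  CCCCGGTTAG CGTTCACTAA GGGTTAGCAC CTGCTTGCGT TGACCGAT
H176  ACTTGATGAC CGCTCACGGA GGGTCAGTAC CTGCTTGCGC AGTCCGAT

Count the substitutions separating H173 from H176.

14

Differing sites — 1:C/A; 3:C/T; 4:C/T; 6:G/A; 8:T/G; 10:G/C; 13:T/C; 18:T/G; 19:A/G; 25:T/C; 28:C/T; 40:T/C; 41:T/A; 43:A/T.
That gives 14 mismatches out of 48 aligned sites, so the Hamming distance is 14.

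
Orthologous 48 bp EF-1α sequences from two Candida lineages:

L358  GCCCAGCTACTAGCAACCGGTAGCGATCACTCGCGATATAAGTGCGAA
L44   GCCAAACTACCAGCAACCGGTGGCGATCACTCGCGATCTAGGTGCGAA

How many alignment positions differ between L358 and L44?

6

Mismatches occur at site 4 (C/A), site 6 (G/A), site 11 (T/C), site 22 (A/G), site 38 (A/C), site 41 (A/G).
That gives 6 mismatches out of 48 aligned sites, so the Hamming distance is 6.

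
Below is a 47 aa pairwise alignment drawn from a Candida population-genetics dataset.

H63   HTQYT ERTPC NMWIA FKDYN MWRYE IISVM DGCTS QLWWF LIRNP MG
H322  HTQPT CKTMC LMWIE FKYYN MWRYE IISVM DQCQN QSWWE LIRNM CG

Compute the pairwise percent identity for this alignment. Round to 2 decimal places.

The sequences differ at positions 4 (Y/P), 6 (E/C), 7 (R/K), 9 (P/M), 11 (N/L), 15 (A/E), 18 (D/Y), 32 (G/Q), 34 (T/Q), 35 (S/N), 37 (L/S), 40 (F/E), 45 (P/M), 46 (M/C).
33 of the 47 sites match, so the percent identity is 33/47 × 100 = 70.21%.

70.21%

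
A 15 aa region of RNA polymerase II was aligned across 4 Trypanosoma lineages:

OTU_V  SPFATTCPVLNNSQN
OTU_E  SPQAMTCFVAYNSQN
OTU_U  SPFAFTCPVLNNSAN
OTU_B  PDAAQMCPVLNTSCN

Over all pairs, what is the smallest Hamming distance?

Pairwise Hamming distances:
  OTU_V vs OTU_E: 5
  OTU_V vs OTU_U: 2
  OTU_V vs OTU_B: 7
  OTU_E vs OTU_U: 6
  OTU_E vs OTU_B: 10
  OTU_U vs OTU_B: 7
The smallest is 2, between OTU_V and OTU_U.

2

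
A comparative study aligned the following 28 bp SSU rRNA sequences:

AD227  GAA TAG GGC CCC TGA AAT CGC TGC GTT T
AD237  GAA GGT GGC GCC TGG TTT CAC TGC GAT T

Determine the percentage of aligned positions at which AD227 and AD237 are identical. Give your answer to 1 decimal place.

Mismatches occur at site 4 (T↔G), site 5 (A↔G), site 6 (G↔T), site 10 (C↔G), site 15 (A↔G), site 16 (A↔T), site 17 (A↔T), site 20 (G↔A), site 26 (T↔A).
19 of the 28 sites match, so the percent identity is 19/28 × 100 = 67.9%.

67.9%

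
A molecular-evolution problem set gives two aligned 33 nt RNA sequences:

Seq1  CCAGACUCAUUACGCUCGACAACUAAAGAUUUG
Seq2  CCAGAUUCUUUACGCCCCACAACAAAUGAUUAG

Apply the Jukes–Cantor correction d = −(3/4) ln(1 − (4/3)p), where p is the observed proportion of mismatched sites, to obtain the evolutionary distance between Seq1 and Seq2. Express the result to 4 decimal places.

0.2493

The sequences differ at positions 6 (C/U), 9 (A/U), 16 (U/C), 18 (G/C), 24 (U/A), 27 (A/U), 32 (U/A).
p = 7/33 = 0.212121.
d = −0.75 · ln(1 − (4/3)·0.212121) = −0.75 · ln(0.717172) = −0.75 · (-0.332440) = 0.2493.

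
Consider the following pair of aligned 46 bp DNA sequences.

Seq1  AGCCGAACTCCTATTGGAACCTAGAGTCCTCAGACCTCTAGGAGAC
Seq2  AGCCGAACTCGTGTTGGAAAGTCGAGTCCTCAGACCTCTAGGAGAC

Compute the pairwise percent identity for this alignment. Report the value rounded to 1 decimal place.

Differing sites — 11:C/G; 13:A/G; 20:C/A; 21:C/G; 23:A/C.
41 of the 46 sites match, so the percent identity is 41/46 × 100 = 89.1%.

89.1%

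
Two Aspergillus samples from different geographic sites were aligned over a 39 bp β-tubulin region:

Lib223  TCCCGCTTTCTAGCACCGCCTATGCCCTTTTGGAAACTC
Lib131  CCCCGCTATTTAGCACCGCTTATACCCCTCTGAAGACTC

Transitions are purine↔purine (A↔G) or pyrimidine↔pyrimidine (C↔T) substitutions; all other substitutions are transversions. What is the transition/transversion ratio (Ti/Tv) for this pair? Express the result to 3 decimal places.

Mismatches occur at site 1 (T↔C, transition), site 8 (T↔A, transversion), site 10 (C↔T, transition), site 20 (C↔T, transition), site 24 (G↔A, transition), site 28 (T↔C, transition), site 30 (T↔C, transition), site 33 (G↔A, transition), site 35 (A↔G, transition).
Of the 9 differences, 8 transitions and 1 transversion, so Ti/Tv = 8/1 = 8.000.

8.000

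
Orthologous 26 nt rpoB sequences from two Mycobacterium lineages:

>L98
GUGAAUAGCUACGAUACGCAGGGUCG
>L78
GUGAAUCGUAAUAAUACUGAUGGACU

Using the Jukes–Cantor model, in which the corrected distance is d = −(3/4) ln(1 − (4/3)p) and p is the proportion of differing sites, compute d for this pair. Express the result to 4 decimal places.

The sequences differ at positions 7 (A/C), 9 (C/U), 10 (U/A), 12 (C/U), 13 (G/A), 18 (G/U), 19 (C/G), 21 (G/U), 24 (U/A), 26 (G/U).
p = 10/26 = 0.384615.
d = −0.75 · ln(1 − (4/3)·0.384615) = −0.75 · ln(0.487180) = −0.75 · (-0.719122) = 0.5393.

0.5393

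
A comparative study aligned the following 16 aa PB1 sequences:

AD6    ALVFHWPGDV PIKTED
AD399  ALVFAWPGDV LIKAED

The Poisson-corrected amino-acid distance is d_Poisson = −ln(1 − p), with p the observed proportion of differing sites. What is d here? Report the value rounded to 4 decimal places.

0.2076

Differing sites — 5:H/A; 11:P/L; 14:T/A.
p = 3/16 = 0.187500.
d = −ln(1 − 0.187500) = −ln(0.812500) = 0.2076.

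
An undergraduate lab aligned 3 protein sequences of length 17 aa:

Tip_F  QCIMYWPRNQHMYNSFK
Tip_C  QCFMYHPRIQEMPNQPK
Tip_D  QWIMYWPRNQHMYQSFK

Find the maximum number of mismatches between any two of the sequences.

Pairwise Hamming distances:
  Tip_F vs Tip_C: 7
  Tip_F vs Tip_D: 2
  Tip_C vs Tip_D: 9
The largest is 9, between Tip_C and Tip_D.

9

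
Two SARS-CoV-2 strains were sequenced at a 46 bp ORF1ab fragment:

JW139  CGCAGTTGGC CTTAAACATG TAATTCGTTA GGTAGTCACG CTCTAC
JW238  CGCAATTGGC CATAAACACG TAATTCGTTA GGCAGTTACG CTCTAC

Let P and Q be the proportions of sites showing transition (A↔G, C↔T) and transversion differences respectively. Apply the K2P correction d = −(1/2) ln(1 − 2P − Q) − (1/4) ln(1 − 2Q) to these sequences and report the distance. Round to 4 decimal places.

0.1200

The sequences differ at positions 5 (G/A, transition), 12 (T/A, transversion), 19 (T/C, transition), 33 (T/C, transition), 37 (C/T, transition).
Of the 5 differences, 4 transitions and 1 transversion over 46 sites: P = 4/46 = 0.086957, Q = 1/46 = 0.021739.
d = −0.5·ln(0.804347) − 0.25·ln(0.956522) = −0.5·(-0.217725) − 0.25·(-0.044451) = 0.1200.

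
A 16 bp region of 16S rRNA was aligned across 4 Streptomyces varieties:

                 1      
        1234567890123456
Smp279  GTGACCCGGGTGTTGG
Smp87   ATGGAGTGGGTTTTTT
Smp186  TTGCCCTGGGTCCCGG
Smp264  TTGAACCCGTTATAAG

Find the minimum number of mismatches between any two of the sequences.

Pairwise Hamming distances:
  Smp279 vs Smp87: 8
  Smp279 vs Smp186: 6
  Smp279 vs Smp264: 7
  Smp87 vs Smp186: 9
  Smp87 vs Smp264: 10
  Smp186 vs Smp264: 9
The smallest is 6, between Smp279 and Smp186.

6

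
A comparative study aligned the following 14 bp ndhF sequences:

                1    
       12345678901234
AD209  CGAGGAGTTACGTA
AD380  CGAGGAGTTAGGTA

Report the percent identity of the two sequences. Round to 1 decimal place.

92.9%

A single mismatch occurs at site 11 (C/G).
13 of the 14 sites match, so the percent identity is 13/14 × 100 = 92.9%.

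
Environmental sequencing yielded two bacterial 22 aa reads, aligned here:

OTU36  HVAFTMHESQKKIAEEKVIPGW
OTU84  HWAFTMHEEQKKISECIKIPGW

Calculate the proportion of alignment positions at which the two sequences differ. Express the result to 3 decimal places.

Differing sites — 2:V/W; 9:S/E; 14:A/S; 16:E/C; 17:K/I; 18:V/K.
There are 6 differences over 22 sites, so p = 6/22 = 0.273.

0.273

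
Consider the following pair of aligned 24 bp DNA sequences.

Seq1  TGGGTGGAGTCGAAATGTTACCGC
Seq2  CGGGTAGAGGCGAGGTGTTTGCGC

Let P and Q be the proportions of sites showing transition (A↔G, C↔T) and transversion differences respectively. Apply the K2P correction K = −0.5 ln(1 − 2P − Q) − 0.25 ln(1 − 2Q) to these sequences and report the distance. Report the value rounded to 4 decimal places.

Differing sites — 1:T/C (Ti); 6:G/A (Ti); 10:T/G (Tv); 14:A/G (Ti); 15:A/G (Ti); 20:A/T (Tv); 21:C/G (Tv).
Of the 7 differences, 4 transitions and 3 transversions over 24 sites: P = 4/24 = 0.166667, Q = 3/24 = 0.125000.
d = −0.5·ln(0.541666) − 0.25·ln(0.750000) = −0.5·(-0.613106) − 0.25·(-0.287682) = 0.3785.

0.3785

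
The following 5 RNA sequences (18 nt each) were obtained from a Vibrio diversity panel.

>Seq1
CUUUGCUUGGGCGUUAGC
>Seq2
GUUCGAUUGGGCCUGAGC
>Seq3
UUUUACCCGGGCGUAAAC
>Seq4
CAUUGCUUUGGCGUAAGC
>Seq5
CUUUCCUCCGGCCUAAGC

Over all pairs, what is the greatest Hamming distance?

9

Pairwise Hamming distances:
  Seq1 vs Seq2: 5
  Seq1 vs Seq3: 6
  Seq1 vs Seq4: 3
  Seq1 vs Seq5: 5
  Seq2 vs Seq3: 9
  Seq2 vs Seq4: 7
  Seq2 vs Seq5: 7
  Seq3 vs Seq4: 7
  Seq3 vs Seq5: 6
  Seq4 vs Seq5: 5
The largest is 9, between Seq2 and Seq3.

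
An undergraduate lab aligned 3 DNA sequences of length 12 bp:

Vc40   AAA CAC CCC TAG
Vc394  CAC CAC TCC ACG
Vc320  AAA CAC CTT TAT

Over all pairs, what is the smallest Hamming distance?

3

Pairwise Hamming distances:
  Vc40 vs Vc394: 5
  Vc40 vs Vc320: 3
  Vc394 vs Vc320: 8
The smallest is 3, between Vc40 and Vc320.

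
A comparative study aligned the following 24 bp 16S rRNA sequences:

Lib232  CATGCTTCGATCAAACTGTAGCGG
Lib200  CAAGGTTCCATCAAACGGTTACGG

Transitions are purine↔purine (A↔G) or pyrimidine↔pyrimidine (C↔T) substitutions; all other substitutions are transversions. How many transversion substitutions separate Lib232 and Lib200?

5

Mismatches occur at site 3 (T↔A, transversion), site 5 (C↔G, transversion), site 9 (G↔C, transversion), site 17 (T↔G, transversion), site 20 (A↔T, transversion), site 21 (G↔A, transition).
Of the 6 differences, 1 transition and 5 transversions, so the answer is 5.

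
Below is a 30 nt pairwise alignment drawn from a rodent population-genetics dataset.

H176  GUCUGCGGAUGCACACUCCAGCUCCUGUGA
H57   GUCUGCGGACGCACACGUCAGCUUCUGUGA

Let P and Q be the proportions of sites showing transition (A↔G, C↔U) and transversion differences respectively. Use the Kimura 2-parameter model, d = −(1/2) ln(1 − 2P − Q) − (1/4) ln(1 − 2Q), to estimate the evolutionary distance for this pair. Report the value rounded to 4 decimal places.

0.1501

Differing sites — 10:U/C (Ti); 17:U/G (Tv); 18:C/U (Ti); 24:C/U (Ti).
Of the 4 differences, 3 transitions and 1 transversion over 30 sites: P = 3/30 = 0.100000, Q = 1/30 = 0.033333.
d = −0.5·ln(0.766667) − 0.25·ln(0.933334) = −0.5·(-0.265703) − 0.25·(-0.068992) = 0.1501.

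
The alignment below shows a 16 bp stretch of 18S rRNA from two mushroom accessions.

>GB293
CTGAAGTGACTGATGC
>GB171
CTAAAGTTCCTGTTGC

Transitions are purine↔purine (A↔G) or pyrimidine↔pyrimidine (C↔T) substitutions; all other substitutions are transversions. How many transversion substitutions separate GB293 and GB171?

3

Differing sites — 3:G/A (Ti); 8:G/T (Tv); 9:A/C (Tv); 13:A/T (Tv).
Of the 4 differences, 1 transition and 3 transversions, so the answer is 3.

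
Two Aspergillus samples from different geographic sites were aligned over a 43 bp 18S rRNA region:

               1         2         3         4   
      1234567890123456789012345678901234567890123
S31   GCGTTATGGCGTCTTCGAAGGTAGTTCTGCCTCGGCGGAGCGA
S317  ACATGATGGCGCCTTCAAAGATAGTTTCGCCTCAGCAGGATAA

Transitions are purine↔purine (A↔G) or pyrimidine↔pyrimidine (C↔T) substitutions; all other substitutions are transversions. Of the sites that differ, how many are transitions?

13

Differing sites — 1:G/A (Ti); 3:G/A (Ti); 5:T/G (Tv); 12:T/C (Ti); 17:G/A (Ti); 21:G/A (Ti); 27:C/T (Ti); 28:T/C (Ti); 34:G/A (Ti); 37:G/A (Ti); 39:A/G (Ti); 40:G/A (Ti); 41:C/T (Ti); 42:G/A (Ti).
Of the 14 differences, 13 transitions and 1 transversion, so the answer is 13.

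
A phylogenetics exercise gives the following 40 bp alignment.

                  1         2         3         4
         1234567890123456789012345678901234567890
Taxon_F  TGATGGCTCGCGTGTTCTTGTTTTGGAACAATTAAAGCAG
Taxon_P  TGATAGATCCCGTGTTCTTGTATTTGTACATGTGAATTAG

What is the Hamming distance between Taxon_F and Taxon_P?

11

The sequences differ at positions 5 (G/A), 7 (C/A), 10 (G/C), 22 (T/A), 25 (G/T), 27 (A/T), 31 (A/T), 32 (T/G), 34 (A/G), 37 (G/T), 38 (C/T).
That gives 11 mismatches out of 40 aligned sites, so the Hamming distance is 11.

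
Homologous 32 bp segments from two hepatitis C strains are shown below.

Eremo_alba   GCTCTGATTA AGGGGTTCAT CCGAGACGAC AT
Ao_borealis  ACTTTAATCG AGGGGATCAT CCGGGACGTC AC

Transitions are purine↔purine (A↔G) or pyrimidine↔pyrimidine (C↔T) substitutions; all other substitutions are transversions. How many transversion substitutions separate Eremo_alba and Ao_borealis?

2

Mismatches occur at site 1 (G/A, transition), site 4 (C/T, transition), site 6 (G/A, transition), site 9 (T/C, transition), site 10 (A/G, transition), site 16 (T/A, transversion), site 24 (A/G, transition), site 29 (A/T, transversion), site 32 (T/C, transition).
Of the 9 differences, 7 transitions and 2 transversions, so the answer is 2.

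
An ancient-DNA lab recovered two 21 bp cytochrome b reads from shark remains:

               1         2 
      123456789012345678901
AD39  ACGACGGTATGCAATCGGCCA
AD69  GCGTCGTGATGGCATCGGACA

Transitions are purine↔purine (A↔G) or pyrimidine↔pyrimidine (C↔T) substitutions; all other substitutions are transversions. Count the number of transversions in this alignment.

The sequences differ at positions 1 (A/G, transition), 4 (A/T, transversion), 7 (G/T, transversion), 8 (T/G, transversion), 12 (C/G, transversion), 13 (A/C, transversion), 19 (C/A, transversion).
Of the 7 differences, 1 transition and 6 transversions, so the answer is 6.

6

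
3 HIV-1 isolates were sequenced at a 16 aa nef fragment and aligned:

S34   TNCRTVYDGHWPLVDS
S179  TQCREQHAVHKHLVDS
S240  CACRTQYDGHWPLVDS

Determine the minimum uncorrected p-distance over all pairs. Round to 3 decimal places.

Pairwise Hamming distances:
  S34 vs S179: 8
  S34 vs S240: 3
  S179 vs S240: 8
The smallest is 3 mismatches, between S34 and S240; p = 3/16 = 0.188.

0.188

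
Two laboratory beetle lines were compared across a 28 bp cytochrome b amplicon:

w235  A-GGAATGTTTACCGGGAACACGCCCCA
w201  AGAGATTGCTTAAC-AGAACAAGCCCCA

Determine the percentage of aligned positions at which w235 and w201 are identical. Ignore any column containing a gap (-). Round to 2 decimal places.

76.92%

Excluding the 2 gap columns leaves 26 comparable sites.
Mismatches occur at site 3 (G↔A), site 6 (A↔T), site 9 (T↔C), site 13 (C↔A), site 16 (G↔A), site 22 (C↔A).
20 of the 26 comparable sites match, so the percent identity is 20/26 × 100 = 76.92%.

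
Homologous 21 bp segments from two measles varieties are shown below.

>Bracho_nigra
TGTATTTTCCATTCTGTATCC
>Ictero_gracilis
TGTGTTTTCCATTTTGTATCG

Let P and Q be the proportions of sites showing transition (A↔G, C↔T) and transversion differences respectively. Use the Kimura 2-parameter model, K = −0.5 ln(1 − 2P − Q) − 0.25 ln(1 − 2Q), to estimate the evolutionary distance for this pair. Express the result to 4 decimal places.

Mismatches occur at site 4 (A↔G, transition), site 14 (C↔T, transition), site 21 (C↔G, transversion).
Of the 3 differences, 2 transitions and 1 transversion over 21 sites: P = 2/21 = 0.095238, Q = 1/21 = 0.047619.
d = −0.5·ln(0.761905) − 0.25·ln(0.904762) = −0.5·(-0.271933) − 0.25·(-0.100083) = 0.1610.

0.1610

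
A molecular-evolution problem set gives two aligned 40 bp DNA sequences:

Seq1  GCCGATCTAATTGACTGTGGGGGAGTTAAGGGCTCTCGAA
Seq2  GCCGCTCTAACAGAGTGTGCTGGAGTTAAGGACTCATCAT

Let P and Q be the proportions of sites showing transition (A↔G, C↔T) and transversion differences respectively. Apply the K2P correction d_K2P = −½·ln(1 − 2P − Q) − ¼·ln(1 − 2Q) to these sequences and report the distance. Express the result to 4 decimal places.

0.3431

Mismatches occur at site 5 (A→C, transversion), site 11 (T→C, transition), site 12 (T→A, transversion), site 15 (C→G, transversion), site 20 (G→C, transversion), site 21 (G→T, transversion), site 32 (G→A, transition), site 36 (T→A, transversion), site 37 (C→T, transition), site 38 (G→C, transversion), site 40 (A→T, transversion).
Of the 11 differences, 3 transitions and 8 transversions over 40 sites: P = 3/40 = 0.075000, Q = 8/40 = 0.200000.
d = −0.5·ln(0.650000) − 0.25·ln(0.600000) = −0.5·(-0.430783) − 0.25·(-0.510826) = 0.3431.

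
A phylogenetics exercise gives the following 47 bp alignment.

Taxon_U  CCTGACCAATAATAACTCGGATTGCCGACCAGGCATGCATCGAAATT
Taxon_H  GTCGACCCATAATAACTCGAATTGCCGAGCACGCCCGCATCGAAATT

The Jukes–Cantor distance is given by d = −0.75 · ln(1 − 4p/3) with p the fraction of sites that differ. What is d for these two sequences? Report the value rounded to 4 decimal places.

0.2211

Mismatches occur at site 1 (C/G), site 2 (C/T), site 3 (T/C), site 8 (A/C), site 20 (G/A), site 29 (C/G), site 32 (G/C), site 35 (A/C), site 36 (T/C).
p = 9/47 = 0.191489.
d = −0.75 · ln(1 − (4/3)·0.191489) = −0.75 · ln(0.744681) = −0.75 · (-0.294799) = 0.2211.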